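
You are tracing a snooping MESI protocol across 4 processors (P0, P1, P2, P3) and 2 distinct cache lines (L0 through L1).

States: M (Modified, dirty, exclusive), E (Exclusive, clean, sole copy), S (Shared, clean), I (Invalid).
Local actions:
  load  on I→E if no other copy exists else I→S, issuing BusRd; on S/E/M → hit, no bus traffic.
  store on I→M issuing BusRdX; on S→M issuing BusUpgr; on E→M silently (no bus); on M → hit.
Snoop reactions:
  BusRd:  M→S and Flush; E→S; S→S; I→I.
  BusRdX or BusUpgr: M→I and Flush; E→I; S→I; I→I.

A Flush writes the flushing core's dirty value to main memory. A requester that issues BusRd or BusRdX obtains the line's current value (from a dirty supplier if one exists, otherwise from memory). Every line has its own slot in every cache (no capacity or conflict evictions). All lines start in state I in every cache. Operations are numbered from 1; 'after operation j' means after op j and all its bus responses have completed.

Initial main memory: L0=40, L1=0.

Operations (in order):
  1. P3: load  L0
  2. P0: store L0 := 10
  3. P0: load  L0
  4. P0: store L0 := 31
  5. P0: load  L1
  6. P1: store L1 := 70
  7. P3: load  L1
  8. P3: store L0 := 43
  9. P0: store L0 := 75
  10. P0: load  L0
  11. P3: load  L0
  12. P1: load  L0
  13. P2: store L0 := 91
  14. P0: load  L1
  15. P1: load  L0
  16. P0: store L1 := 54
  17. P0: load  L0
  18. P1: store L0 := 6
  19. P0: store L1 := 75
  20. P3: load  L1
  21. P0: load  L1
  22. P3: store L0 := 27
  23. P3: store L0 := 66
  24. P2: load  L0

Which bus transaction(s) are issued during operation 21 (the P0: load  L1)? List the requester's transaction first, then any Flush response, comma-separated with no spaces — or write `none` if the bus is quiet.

bus = none

  op1 P3: load  L0 → I/I/I/E on L0; bus BusRd; mem=40
  op2 P0: store L0 := 10 → M/I/I/I on L0; bus BusRdX; mem=40
  op3 P0: load  L0 → M/I/I/I on L0; bus (none); mem=40
  op4 P0: store L0 := 31 → M/I/I/I on L0; bus (none); mem=40
  op5 P0: load  L1 → E/I/I/I on L1; bus BusRd; mem=0
  op6 P1: store L1 := 70 → I/M/I/I on L1; bus BusRdX; mem=0
  op7 P3: load  L1 → I/S/I/S on L1; bus BusRd Flush; mem=70
  op8 P3: store L0 := 43 → I/I/I/M on L0; bus BusRdX Flush; mem=31
  op9 P0: store L0 := 75 → M/I/I/I on L0; bus BusRdX Flush; mem=43
  op10 P0: load  L0 → M/I/I/I on L0; bus (none); mem=43
  op11 P3: load  L0 → S/I/I/S on L0; bus BusRd Flush; mem=75
  op12 P1: load  L0 → S/S/I/S on L0; bus BusRd; mem=75
  op13 P2: store L0 := 91 → I/I/M/I on L0; bus BusRdX; mem=75
  op14 P0: load  L1 → S/S/I/S on L1; bus BusRd; mem=70
  op15 P1: load  L0 → I/S/S/I on L0; bus BusRd Flush; mem=91
  op16 P0: store L1 := 54 → M/I/I/I on L1; bus BusUpgr; mem=70
  op17 P0: load  L0 → S/S/S/I on L0; bus BusRd; mem=91
  op18 P1: store L0 := 6 → I/M/I/I on L0; bus BusUpgr; mem=91
  op19 P0: store L1 := 75 → M/I/I/I on L1; bus (none); mem=70
  op20 P3: load  L1 → S/I/I/S on L1; bus BusRd Flush; mem=75
  op21 P0: load  L1 → S/I/I/S on L1; bus (none); mem=75
  op22 P3: store L0 := 27 → I/I/I/M on L0; bus BusRdX Flush; mem=6
  op23 P3: store L0 := 66 → I/I/I/M on L0; bus (none); mem=6
  op24 P2: load  L0 → I/I/S/S on L0; bus BusRd Flush; mem=66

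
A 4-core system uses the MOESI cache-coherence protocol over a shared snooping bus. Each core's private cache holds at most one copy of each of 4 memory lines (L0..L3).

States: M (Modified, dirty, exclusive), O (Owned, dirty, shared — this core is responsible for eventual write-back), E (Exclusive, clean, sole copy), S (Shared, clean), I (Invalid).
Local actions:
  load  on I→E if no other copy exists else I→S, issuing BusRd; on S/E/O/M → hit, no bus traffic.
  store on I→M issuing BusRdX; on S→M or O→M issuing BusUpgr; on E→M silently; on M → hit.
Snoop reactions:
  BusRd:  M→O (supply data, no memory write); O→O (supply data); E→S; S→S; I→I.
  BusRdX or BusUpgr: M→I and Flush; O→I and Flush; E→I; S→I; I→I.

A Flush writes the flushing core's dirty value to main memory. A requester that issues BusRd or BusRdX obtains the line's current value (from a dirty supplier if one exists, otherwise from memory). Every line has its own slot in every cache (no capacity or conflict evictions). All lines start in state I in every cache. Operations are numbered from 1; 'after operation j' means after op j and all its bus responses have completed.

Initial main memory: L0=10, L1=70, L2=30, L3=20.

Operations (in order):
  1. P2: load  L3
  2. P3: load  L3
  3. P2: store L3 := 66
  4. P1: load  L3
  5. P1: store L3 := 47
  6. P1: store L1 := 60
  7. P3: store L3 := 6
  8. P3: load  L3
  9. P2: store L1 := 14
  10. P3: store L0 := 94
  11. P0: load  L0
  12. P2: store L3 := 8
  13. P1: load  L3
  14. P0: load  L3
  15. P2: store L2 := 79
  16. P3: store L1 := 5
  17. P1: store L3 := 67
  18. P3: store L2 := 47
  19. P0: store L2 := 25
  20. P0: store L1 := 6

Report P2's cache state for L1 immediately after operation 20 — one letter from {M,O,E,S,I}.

state = I

step 1: P2: load  L3  ⟶  IIEI  (L3)  txn=BusRd  M[L3]=20
step 2: P3: load  L3  ⟶  IISS  (L3)  txn=BusRd  M[L3]=20
step 3: P2: store L3 := 66  ⟶  IIMI  (L3)  txn=BusUpgr  M[L3]=20
step 4: P1: load  L3  ⟶  ISOI  (L3)  txn=BusRd  M[L3]=20
step 5: P1: store L3 := 47  ⟶  IMII  (L3)  txn=BusUpgr+Flush  M[L3]=66
step 6: P1: store L1 := 60  ⟶  IMII  (L1)  txn=BusRdX  M[L1]=70
step 7: P3: store L3 := 6  ⟶  IIIM  (L3)  txn=BusRdX+Flush  M[L3]=47
step 8: P3: load  L3  ⟶  IIIM  (L3)  txn=∅  M[L3]=47
step 9: P2: store L1 := 14  ⟶  IIMI  (L1)  txn=BusRdX+Flush  M[L1]=60
step 10: P3: store L0 := 94  ⟶  IIIM  (L0)  txn=BusRdX  M[L0]=10
step 11: P0: load  L0  ⟶  SIIO  (L0)  txn=BusRd  M[L0]=10
step 12: P2: store L3 := 8  ⟶  IIMI  (L3)  txn=BusRdX+Flush  M[L3]=6
step 13: P1: load  L3  ⟶  ISOI  (L3)  txn=BusRd  M[L3]=6
step 14: P0: load  L3  ⟶  SSOI  (L3)  txn=BusRd  M[L3]=6
step 15: P2: store L2 := 79  ⟶  IIMI  (L2)  txn=BusRdX  M[L2]=30
step 16: P3: store L1 := 5  ⟶  IIIM  (L1)  txn=BusRdX+Flush  M[L1]=14
step 17: P1: store L3 := 67  ⟶  IMII  (L3)  txn=BusUpgr+Flush  M[L3]=8
step 18: P3: store L2 := 47  ⟶  IIIM  (L2)  txn=BusRdX+Flush  M[L2]=79
step 19: P0: store L2 := 25  ⟶  MIII  (L2)  txn=BusRdX+Flush  M[L2]=47
step 20: P0: store L1 := 6  ⟶  MIII  (L1)  txn=BusRdX+Flush  M[L1]=5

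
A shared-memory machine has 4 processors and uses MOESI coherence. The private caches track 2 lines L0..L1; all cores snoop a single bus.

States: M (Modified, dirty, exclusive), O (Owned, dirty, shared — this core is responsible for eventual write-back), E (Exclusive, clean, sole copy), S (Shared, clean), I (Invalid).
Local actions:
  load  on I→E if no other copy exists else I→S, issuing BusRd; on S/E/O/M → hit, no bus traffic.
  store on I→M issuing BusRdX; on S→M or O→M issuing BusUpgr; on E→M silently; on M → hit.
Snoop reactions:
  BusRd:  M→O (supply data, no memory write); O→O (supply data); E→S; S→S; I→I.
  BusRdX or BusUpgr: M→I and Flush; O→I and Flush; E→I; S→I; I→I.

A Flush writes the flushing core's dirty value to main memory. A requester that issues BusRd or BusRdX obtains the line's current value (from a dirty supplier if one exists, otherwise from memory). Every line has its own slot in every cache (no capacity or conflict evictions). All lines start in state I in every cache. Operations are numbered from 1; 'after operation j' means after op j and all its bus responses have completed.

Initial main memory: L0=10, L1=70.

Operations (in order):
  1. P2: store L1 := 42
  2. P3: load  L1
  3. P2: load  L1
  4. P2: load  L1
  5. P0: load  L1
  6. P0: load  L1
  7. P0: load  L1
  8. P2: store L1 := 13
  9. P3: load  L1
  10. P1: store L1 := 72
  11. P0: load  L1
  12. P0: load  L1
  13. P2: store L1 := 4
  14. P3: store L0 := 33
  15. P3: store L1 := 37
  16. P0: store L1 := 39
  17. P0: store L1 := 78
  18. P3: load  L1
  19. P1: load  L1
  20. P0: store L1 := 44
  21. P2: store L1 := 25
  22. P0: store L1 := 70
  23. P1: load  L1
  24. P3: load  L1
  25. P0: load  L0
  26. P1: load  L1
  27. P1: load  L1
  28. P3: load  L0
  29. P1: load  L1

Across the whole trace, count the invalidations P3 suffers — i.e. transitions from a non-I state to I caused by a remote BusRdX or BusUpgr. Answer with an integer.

invalidations = 4

1. P2: store L1 := 42  bus=[BusRdX]  L1: P0=I P1=I P2=M P3=I  mem[L1]=70
2. P3: load  L1  bus=[BusRd]  L1: P0=I P1=I P2=O P3=S  mem[L1]=70
3. P2: load  L1  bus=[-]  L1: P0=I P1=I P2=O P3=S  mem[L1]=70
4. P2: load  L1  bus=[-]  L1: P0=I P1=I P2=O P3=S  mem[L1]=70
5. P0: load  L1  bus=[BusRd]  L1: P0=S P1=I P2=O P3=S  mem[L1]=70
6. P0: load  L1  bus=[-]  L1: P0=S P1=I P2=O P3=S  mem[L1]=70
7. P0: load  L1  bus=[-]  L1: P0=S P1=I P2=O P3=S  mem[L1]=70
8. P2: store L1 := 13  bus=[BusUpgr]  L1: P0=I P1=I P2=M P3=I  mem[L1]=70
9. P3: load  L1  bus=[BusRd]  L1: P0=I P1=I P2=O P3=S  mem[L1]=70
10. P1: store L1 := 72  bus=[BusRdX,Flush]  L1: P0=I P1=M P2=I P3=I  mem[L1]=13
11. P0: load  L1  bus=[BusRd]  L1: P0=S P1=O P2=I P3=I  mem[L1]=13
12. P0: load  L1  bus=[-]  L1: P0=S P1=O P2=I P3=I  mem[L1]=13
13. P2: store L1 := 4  bus=[BusRdX,Flush]  L1: P0=I P1=I P2=M P3=I  mem[L1]=72
14. P3: store L0 := 33  bus=[BusRdX]  L0: P0=I P1=I P2=I P3=M  mem[L0]=10
15. P3: store L1 := 37  bus=[BusRdX,Flush]  L1: P0=I P1=I P2=I P3=M  mem[L1]=4
16. P0: store L1 := 39  bus=[BusRdX,Flush]  L1: P0=M P1=I P2=I P3=I  mem[L1]=37
17. P0: store L1 := 78  bus=[-]  L1: P0=M P1=I P2=I P3=I  mem[L1]=37
18. P3: load  L1  bus=[BusRd]  L1: P0=O P1=I P2=I P3=S  mem[L1]=37
19. P1: load  L1  bus=[BusRd]  L1: P0=O P1=S P2=I P3=S  mem[L1]=37
20. P0: store L1 := 44  bus=[BusUpgr]  L1: P0=M P1=I P2=I P3=I  mem[L1]=37
21. P2: store L1 := 25  bus=[BusRdX,Flush]  L1: P0=I P1=I P2=M P3=I  mem[L1]=44
22. P0: store L1 := 70  bus=[BusRdX,Flush]  L1: P0=M P1=I P2=I P3=I  mem[L1]=25
23. P1: load  L1  bus=[BusRd]  L1: P0=O P1=S P2=I P3=I  mem[L1]=25
24. P3: load  L1  bus=[BusRd]  L1: P0=O P1=S P2=I P3=S  mem[L1]=25
25. P0: load  L0  bus=[BusRd]  L0: P0=S P1=I P2=I P3=O  mem[L0]=10
26. P1: load  L1  bus=[-]  L1: P0=O P1=S P2=I P3=S  mem[L1]=25
27. P1: load  L1  bus=[-]  L1: P0=O P1=S P2=I P3=S  mem[L1]=25
28. P3: load  L0  bus=[-]  L0: P0=S P1=I P2=I P3=O  mem[L0]=10
29. P1: load  L1  bus=[-]  L1: P0=O P1=S P2=I P3=S  mem[L1]=25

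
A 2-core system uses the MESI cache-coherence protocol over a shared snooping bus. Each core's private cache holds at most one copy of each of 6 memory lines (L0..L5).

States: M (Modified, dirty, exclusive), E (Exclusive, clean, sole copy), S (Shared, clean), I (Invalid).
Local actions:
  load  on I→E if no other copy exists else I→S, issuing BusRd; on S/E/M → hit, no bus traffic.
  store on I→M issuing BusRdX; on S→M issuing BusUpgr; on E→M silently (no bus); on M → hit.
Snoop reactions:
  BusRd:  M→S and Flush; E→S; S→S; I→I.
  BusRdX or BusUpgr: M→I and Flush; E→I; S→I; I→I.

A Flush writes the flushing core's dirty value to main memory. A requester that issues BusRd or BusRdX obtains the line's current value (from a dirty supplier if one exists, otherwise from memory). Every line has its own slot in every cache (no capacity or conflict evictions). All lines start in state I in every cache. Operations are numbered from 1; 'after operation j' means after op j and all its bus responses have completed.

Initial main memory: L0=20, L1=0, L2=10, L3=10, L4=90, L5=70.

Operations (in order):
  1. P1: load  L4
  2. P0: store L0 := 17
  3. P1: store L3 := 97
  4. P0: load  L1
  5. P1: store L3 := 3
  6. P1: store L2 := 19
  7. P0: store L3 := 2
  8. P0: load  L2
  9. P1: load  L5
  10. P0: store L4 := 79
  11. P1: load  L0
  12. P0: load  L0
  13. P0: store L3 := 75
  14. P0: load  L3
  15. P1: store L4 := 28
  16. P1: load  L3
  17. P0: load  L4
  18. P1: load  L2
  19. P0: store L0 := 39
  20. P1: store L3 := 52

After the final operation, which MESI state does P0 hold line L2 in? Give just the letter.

state = S

step 1: P1: load  L4  ⟶  IE  (L4)  txn=BusRd  M[L4]=90
step 2: P0: store L0 := 17  ⟶  MI  (L0)  txn=BusRdX  M[L0]=20
step 3: P1: store L3 := 97  ⟶  IM  (L3)  txn=BusRdX  M[L3]=10
step 4: P0: load  L1  ⟶  EI  (L1)  txn=BusRd  M[L1]=0
step 5: P1: store L3 := 3  ⟶  IM  (L3)  txn=∅  M[L3]=10
step 6: P1: store L2 := 19  ⟶  IM  (L2)  txn=BusRdX  M[L2]=10
step 7: P0: store L3 := 2  ⟶  MI  (L3)  txn=BusRdX+Flush  M[L3]=3
step 8: P0: load  L2  ⟶  SS  (L2)  txn=BusRd+Flush  M[L2]=19
step 9: P1: load  L5  ⟶  IE  (L5)  txn=BusRd  M[L5]=70
step 10: P0: store L4 := 79  ⟶  MI  (L4)  txn=BusRdX  M[L4]=90
step 11: P1: load  L0  ⟶  SS  (L0)  txn=BusRd+Flush  M[L0]=17
step 12: P0: load  L0  ⟶  SS  (L0)  txn=∅  M[L0]=17
step 13: P0: store L3 := 75  ⟶  MI  (L3)  txn=∅  M[L3]=3
step 14: P0: load  L3  ⟶  MI  (L3)  txn=∅  M[L3]=3
step 15: P1: store L4 := 28  ⟶  IM  (L4)  txn=BusRdX+Flush  M[L4]=79
step 16: P1: load  L3  ⟶  SS  (L3)  txn=BusRd+Flush  M[L3]=75
step 17: P0: load  L4  ⟶  SS  (L4)  txn=BusRd+Flush  M[L4]=28
step 18: P1: load  L2  ⟶  SS  (L2)  txn=∅  M[L2]=19
step 19: P0: store L0 := 39  ⟶  MI  (L0)  txn=BusUpgr  M[L0]=17
step 20: P1: store L3 := 52  ⟶  IM  (L3)  txn=BusUpgr  M[L3]=75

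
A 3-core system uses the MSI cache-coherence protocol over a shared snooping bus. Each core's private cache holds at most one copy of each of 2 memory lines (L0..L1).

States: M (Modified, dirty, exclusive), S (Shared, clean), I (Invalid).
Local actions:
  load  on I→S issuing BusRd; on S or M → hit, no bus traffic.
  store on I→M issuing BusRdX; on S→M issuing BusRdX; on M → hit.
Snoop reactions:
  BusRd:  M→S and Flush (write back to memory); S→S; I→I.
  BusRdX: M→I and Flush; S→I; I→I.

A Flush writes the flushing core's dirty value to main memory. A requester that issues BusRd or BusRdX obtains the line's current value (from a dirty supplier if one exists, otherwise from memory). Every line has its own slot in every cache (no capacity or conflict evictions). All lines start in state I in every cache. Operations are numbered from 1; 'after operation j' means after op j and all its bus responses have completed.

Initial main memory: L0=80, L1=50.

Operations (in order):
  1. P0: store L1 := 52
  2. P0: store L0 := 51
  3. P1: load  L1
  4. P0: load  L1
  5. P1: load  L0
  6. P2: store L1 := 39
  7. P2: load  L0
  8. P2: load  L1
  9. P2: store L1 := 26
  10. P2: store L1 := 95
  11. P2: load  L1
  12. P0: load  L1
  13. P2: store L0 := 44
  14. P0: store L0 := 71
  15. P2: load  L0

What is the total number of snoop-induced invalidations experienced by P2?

invalidations = 1

  op1 P0: store L1 := 52 → M/I/I on L1; bus BusRdX; mem=50
  op2 P0: store L0 := 51 → M/I/I on L0; bus BusRdX; mem=80
  op3 P1: load  L1 → S/S/I on L1; bus BusRd Flush; mem=52
  op4 P0: load  L1 → S/S/I on L1; bus (none); mem=52
  op5 P1: load  L0 → S/S/I on L0; bus BusRd Flush; mem=51
  op6 P2: store L1 := 39 → I/I/M on L1; bus BusRdX; mem=52
  op7 P2: load  L0 → S/S/S on L0; bus BusRd; mem=51
  op8 P2: load  L1 → I/I/M on L1; bus (none); mem=52
  op9 P2: store L1 := 26 → I/I/M on L1; bus (none); mem=52
  op10 P2: store L1 := 95 → I/I/M on L1; bus (none); mem=52
  op11 P2: load  L1 → I/I/M on L1; bus (none); mem=52
  op12 P0: load  L1 → S/I/S on L1; bus BusRd Flush; mem=95
  op13 P2: store L0 := 44 → I/I/M on L0; bus BusRdX; mem=51
  op14 P0: store L0 := 71 → M/I/I on L0; bus BusRdX Flush; mem=44
  op15 P2: load  L0 → S/I/S on L0; bus BusRd Flush; mem=71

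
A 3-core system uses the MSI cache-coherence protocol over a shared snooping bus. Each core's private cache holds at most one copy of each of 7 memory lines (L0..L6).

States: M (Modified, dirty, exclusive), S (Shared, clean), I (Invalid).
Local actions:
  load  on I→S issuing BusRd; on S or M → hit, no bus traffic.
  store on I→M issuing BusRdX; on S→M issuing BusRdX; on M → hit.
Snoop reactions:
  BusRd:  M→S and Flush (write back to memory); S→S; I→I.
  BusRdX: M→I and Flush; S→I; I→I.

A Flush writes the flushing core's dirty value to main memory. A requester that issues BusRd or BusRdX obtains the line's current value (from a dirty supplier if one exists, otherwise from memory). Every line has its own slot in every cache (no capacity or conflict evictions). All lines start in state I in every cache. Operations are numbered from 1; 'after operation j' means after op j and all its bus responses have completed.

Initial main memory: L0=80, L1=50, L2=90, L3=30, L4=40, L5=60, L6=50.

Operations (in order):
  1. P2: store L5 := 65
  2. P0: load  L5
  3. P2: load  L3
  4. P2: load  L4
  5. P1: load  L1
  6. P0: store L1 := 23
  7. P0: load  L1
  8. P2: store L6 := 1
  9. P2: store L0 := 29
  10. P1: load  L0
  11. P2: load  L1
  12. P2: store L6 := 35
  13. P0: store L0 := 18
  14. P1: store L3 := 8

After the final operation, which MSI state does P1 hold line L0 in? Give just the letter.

  op1 P2: store L5 := 65 → I/I/M on L5; bus BusRdX; mem=60
  op2 P0: load  L5 → S/I/S on L5; bus BusRd Flush; mem=65
  op3 P2: load  L3 → I/I/S on L3; bus BusRd; mem=30
  op4 P2: load  L4 → I/I/S on L4; bus BusRd; mem=40
  op5 P1: load  L1 → I/S/I on L1; bus BusRd; mem=50
  op6 P0: store L1 := 23 → M/I/I on L1; bus BusRdX; mem=50
  op7 P0: load  L1 → M/I/I on L1; bus (none); mem=50
  op8 P2: store L6 := 1 → I/I/M on L6; bus BusRdX; mem=50
  op9 P2: store L0 := 29 → I/I/M on L0; bus BusRdX; mem=80
  op10 P1: load  L0 → I/S/S on L0; bus BusRd Flush; mem=29
  op11 P2: load  L1 → S/I/S on L1; bus BusRd Flush; mem=23
  op12 P2: store L6 := 35 → I/I/M on L6; bus (none); mem=50
  op13 P0: store L0 := 18 → M/I/I on L0; bus BusRdX; mem=29
  op14 P1: store L3 := 8 → I/M/I on L3; bus BusRdX; mem=30

state = I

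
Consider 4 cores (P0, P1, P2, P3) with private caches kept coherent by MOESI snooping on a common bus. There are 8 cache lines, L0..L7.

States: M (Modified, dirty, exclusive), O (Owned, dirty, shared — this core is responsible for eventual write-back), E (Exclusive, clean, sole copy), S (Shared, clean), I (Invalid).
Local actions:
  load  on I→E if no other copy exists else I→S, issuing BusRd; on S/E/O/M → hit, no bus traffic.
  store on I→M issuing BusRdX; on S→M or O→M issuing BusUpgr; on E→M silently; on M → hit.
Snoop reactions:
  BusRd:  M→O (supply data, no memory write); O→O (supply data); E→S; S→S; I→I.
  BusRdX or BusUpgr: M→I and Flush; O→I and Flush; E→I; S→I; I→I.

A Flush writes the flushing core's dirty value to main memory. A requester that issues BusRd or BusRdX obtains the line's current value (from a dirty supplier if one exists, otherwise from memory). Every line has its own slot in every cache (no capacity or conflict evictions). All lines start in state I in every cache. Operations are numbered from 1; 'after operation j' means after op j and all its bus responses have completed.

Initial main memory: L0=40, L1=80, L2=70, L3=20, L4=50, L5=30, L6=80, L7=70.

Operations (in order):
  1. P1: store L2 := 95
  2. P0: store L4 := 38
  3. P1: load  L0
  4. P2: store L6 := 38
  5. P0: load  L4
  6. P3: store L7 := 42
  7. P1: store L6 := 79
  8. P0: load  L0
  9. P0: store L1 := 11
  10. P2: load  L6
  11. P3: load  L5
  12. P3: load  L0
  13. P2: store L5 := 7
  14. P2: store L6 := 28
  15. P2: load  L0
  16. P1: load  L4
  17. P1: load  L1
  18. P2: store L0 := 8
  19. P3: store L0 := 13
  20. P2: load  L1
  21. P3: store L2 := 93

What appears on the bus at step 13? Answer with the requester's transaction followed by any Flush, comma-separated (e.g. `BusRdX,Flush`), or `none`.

bus = BusRdX

1. P1: store L2 := 95  bus=[BusRdX]  L2: P0=I P1=M P2=I P3=I  mem[L2]=70
2. P0: store L4 := 38  bus=[BusRdX]  L4: P0=M P1=I P2=I P3=I  mem[L4]=50
3. P1: load  L0  bus=[BusRd]  L0: P0=I P1=E P2=I P3=I  mem[L0]=40
4. P2: store L6 := 38  bus=[BusRdX]  L6: P0=I P1=I P2=M P3=I  mem[L6]=80
5. P0: load  L4  bus=[-]  L4: P0=M P1=I P2=I P3=I  mem[L4]=50
6. P3: store L7 := 42  bus=[BusRdX]  L7: P0=I P1=I P2=I P3=M  mem[L7]=70
7. P1: store L6 := 79  bus=[BusRdX,Flush]  L6: P0=I P1=M P2=I P3=I  mem[L6]=38
8. P0: load  L0  bus=[BusRd]  L0: P0=S P1=S P2=I P3=I  mem[L0]=40
9. P0: store L1 := 11  bus=[BusRdX]  L1: P0=M P1=I P2=I P3=I  mem[L1]=80
10. P2: load  L6  bus=[BusRd]  L6: P0=I P1=O P2=S P3=I  mem[L6]=38
11. P3: load  L5  bus=[BusRd]  L5: P0=I P1=I P2=I P3=E  mem[L5]=30
12. P3: load  L0  bus=[BusRd]  L0: P0=S P1=S P2=I P3=S  mem[L0]=40
13. P2: store L5 := 7  bus=[BusRdX]  L5: P0=I P1=I P2=M P3=I  mem[L5]=30
14. P2: store L6 := 28  bus=[BusUpgr,Flush]  L6: P0=I P1=I P2=M P3=I  mem[L6]=79
15. P2: load  L0  bus=[BusRd]  L0: P0=S P1=S P2=S P3=S  mem[L0]=40
16. P1: load  L4  bus=[BusRd]  L4: P0=O P1=S P2=I P3=I  mem[L4]=50
17. P1: load  L1  bus=[BusRd]  L1: P0=O P1=S P2=I P3=I  mem[L1]=80
18. P2: store L0 := 8  bus=[BusUpgr]  L0: P0=I P1=I P2=M P3=I  mem[L0]=40
19. P3: store L0 := 13  bus=[BusRdX,Flush]  L0: P0=I P1=I P2=I P3=M  mem[L0]=8
20. P2: load  L1  bus=[BusRd]  L1: P0=O P1=S P2=S P3=I  mem[L1]=80
21. P3: store L2 := 93  bus=[BusRdX,Flush]  L2: P0=I P1=I P2=I P3=M  mem[L2]=95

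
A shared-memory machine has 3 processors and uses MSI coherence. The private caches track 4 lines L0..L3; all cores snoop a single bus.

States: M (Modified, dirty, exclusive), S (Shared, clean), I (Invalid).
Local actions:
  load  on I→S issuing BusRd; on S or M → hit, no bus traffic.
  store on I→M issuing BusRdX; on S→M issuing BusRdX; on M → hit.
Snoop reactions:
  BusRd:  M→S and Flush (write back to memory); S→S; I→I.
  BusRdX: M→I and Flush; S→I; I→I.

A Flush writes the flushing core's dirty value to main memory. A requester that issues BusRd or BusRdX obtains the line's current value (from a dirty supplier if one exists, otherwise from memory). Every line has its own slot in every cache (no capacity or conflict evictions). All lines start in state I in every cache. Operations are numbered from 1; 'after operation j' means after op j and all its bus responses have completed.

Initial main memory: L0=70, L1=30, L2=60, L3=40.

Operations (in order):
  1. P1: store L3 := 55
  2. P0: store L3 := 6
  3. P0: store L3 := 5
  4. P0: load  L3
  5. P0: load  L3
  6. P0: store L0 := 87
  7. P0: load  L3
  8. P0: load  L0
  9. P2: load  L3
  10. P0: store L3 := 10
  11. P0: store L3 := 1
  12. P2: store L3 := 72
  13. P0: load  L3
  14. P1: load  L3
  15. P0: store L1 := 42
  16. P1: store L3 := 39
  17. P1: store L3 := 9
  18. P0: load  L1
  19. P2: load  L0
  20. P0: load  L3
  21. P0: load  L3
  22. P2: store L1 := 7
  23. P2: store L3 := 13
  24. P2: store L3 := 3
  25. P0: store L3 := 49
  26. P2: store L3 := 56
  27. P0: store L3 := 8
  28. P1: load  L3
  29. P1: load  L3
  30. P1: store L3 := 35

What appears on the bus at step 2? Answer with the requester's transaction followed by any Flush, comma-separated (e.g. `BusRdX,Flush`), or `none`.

bus = BusRdX,Flush

  op1 P1: store L3 := 55 → I/M/I on L3; bus BusRdX; mem=40
  op2 P0: store L3 := 6 → M/I/I on L3; bus BusRdX Flush; mem=55
  op3 P0: store L3 := 5 → M/I/I on L3; bus (none); mem=55
  op4 P0: load  L3 → M/I/I on L3; bus (none); mem=55
  op5 P0: load  L3 → M/I/I on L3; bus (none); mem=55
  op6 P0: store L0 := 87 → M/I/I on L0; bus BusRdX; mem=70
  op7 P0: load  L3 → M/I/I on L3; bus (none); mem=55
  op8 P0: load  L0 → M/I/I on L0; bus (none); mem=70
  op9 P2: load  L3 → S/I/S on L3; bus BusRd Flush; mem=5
  op10 P0: store L3 := 10 → M/I/I on L3; bus BusRdX; mem=5
  op11 P0: store L3 := 1 → M/I/I on L3; bus (none); mem=5
  op12 P2: store L3 := 72 → I/I/M on L3; bus BusRdX Flush; mem=1
  op13 P0: load  L3 → S/I/S on L3; bus BusRd Flush; mem=72
  op14 P1: load  L3 → S/S/S on L3; bus BusRd; mem=72
  op15 P0: store L1 := 42 → M/I/I on L1; bus BusRdX; mem=30
  op16 P1: store L3 := 39 → I/M/I on L3; bus BusRdX; mem=72
  op17 P1: store L3 := 9 → I/M/I on L3; bus (none); mem=72
  op18 P0: load  L1 → M/I/I on L1; bus (none); mem=30
  op19 P2: load  L0 → S/I/S on L0; bus BusRd Flush; mem=87
  op20 P0: load  L3 → S/S/I on L3; bus BusRd Flush; mem=9
  op21 P0: load  L3 → S/S/I on L3; bus (none); mem=9
  op22 P2: store L1 := 7 → I/I/M on L1; bus BusRdX Flush; mem=42
  op23 P2: store L3 := 13 → I/I/M on L3; bus BusRdX; mem=9
  op24 P2: store L3 := 3 → I/I/M on L3; bus (none); mem=9
  op25 P0: store L3 := 49 → M/I/I on L3; bus BusRdX Flush; mem=3
  op26 P2: store L3 := 56 → I/I/M on L3; bus BusRdX Flush; mem=49
  op27 P0: store L3 := 8 → M/I/I on L3; bus BusRdX Flush; mem=56
  op28 P1: load  L3 → S/S/I on L3; bus BusRd Flush; mem=8
  op29 P1: load  L3 → S/S/I on L3; bus (none); mem=8
  op30 P1: store L3 := 35 → I/M/I on L3; bus BusRdX; mem=8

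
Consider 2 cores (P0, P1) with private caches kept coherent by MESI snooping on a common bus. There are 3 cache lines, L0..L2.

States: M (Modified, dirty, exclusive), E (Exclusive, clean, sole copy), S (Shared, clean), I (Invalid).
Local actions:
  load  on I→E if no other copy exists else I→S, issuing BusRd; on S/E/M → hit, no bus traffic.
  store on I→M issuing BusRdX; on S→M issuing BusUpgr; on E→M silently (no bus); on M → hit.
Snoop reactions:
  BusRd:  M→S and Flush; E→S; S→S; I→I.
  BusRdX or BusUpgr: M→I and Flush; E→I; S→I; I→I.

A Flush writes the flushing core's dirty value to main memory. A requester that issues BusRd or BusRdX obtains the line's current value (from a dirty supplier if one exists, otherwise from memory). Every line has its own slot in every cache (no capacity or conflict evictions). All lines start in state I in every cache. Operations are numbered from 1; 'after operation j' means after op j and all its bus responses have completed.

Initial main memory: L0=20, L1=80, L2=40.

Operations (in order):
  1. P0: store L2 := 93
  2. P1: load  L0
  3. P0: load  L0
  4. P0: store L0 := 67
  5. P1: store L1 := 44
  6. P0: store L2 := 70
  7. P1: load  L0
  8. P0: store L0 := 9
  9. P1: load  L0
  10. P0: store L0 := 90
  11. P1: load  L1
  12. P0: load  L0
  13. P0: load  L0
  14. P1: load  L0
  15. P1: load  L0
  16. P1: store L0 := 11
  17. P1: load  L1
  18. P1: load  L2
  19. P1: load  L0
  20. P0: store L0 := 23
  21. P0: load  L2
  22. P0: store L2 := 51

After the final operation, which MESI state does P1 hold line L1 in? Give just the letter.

[1] P0: store L2 := 93 | P0:M(93), P1:I | bus: BusRdX
[2] P1: load  L0 | P0:I, P1:E(20) | bus: BusRd
[3] P0: load  L0 | P0:S(20), P1:S(20) | bus: BusRd
[4] P0: store L0 := 67 | P0:M(67), P1:I | bus: BusUpgr
[5] P1: store L1 := 44 | P0:I, P1:M(44) | bus: BusRdX
[6] P0: store L2 := 70 | P0:M(70), P1:I | bus: none
[7] P1: load  L0 | P0:S(67), P1:S(67) | bus: BusRd,Flush
[8] P0: store L0 := 9 | P0:M(9), P1:I | bus: BusUpgr
[9] P1: load  L0 | P0:S(9), P1:S(9) | bus: BusRd,Flush
[10] P0: store L0 := 90 | P0:M(90), P1:I | bus: BusUpgr
[11] P1: load  L1 | P0:I, P1:M(44) | bus: none
[12] P0: load  L0 | P0:M(90), P1:I | bus: none
[13] P0: load  L0 | P0:M(90), P1:I | bus: none
[14] P1: load  L0 | P0:S(90), P1:S(90) | bus: BusRd,Flush
[15] P1: load  L0 | P0:S(90), P1:S(90) | bus: none
[16] P1: store L0 := 11 | P0:I, P1:M(11) | bus: BusUpgr
[17] P1: load  L1 | P0:I, P1:M(44) | bus: none
[18] P1: load  L2 | P0:S(70), P1:S(70) | bus: BusRd,Flush
[19] P1: load  L0 | P0:I, P1:M(11) | bus: none
[20] P0: store L0 := 23 | P0:M(23), P1:I | bus: BusRdX,Flush
[21] P0: load  L2 | P0:S(70), P1:S(70) | bus: none
[22] P0: store L2 := 51 | P0:M(51), P1:I | bus: BusUpgr

state = M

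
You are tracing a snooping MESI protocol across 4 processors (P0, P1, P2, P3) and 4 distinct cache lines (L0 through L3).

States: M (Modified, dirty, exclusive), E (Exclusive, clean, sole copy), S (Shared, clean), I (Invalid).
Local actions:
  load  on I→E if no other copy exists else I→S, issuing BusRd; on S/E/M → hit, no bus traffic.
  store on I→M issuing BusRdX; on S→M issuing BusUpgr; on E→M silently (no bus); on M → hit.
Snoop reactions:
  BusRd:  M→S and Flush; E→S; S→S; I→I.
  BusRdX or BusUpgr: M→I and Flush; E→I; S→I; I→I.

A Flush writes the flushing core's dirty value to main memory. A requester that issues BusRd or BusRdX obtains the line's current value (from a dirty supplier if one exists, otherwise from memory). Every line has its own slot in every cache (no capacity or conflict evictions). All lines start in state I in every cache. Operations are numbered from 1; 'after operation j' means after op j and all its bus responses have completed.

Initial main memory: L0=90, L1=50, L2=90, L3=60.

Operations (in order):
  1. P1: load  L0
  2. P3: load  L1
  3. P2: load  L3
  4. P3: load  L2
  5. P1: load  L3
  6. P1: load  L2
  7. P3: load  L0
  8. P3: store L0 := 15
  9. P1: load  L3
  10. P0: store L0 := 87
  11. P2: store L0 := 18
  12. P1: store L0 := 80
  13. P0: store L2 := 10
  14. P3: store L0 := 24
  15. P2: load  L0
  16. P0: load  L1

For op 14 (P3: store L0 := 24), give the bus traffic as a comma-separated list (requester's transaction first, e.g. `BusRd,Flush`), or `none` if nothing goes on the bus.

bus = BusRdX,Flush

step 1: P1: load  L0  ⟶  IEII  (L0)  txn=BusRd  M[L0]=90
step 2: P3: load  L1  ⟶  IIIE  (L1)  txn=BusRd  M[L1]=50
step 3: P2: load  L3  ⟶  IIEI  (L3)  txn=BusRd  M[L3]=60
step 4: P3: load  L2  ⟶  IIIE  (L2)  txn=BusRd  M[L2]=90
step 5: P1: load  L3  ⟶  ISSI  (L3)  txn=BusRd  M[L3]=60
step 6: P1: load  L2  ⟶  ISIS  (L2)  txn=BusRd  M[L2]=90
step 7: P3: load  L0  ⟶  ISIS  (L0)  txn=BusRd  M[L0]=90
step 8: P3: store L0 := 15  ⟶  IIIM  (L0)  txn=BusUpgr  M[L0]=90
step 9: P1: load  L3  ⟶  ISSI  (L3)  txn=∅  M[L3]=60
step 10: P0: store L0 := 87  ⟶  MIII  (L0)  txn=BusRdX+Flush  M[L0]=15
step 11: P2: store L0 := 18  ⟶  IIMI  (L0)  txn=BusRdX+Flush  M[L0]=87
step 12: P1: store L0 := 80  ⟶  IMII  (L0)  txn=BusRdX+Flush  M[L0]=18
step 13: P0: store L2 := 10  ⟶  MIII  (L2)  txn=BusRdX  M[L2]=90
step 14: P3: store L0 := 24  ⟶  IIIM  (L0)  txn=BusRdX+Flush  M[L0]=80
step 15: P2: load  L0  ⟶  IISS  (L0)  txn=BusRd+Flush  M[L0]=24
step 16: P0: load  L1  ⟶  SIIS  (L1)  txn=BusRd  M[L1]=50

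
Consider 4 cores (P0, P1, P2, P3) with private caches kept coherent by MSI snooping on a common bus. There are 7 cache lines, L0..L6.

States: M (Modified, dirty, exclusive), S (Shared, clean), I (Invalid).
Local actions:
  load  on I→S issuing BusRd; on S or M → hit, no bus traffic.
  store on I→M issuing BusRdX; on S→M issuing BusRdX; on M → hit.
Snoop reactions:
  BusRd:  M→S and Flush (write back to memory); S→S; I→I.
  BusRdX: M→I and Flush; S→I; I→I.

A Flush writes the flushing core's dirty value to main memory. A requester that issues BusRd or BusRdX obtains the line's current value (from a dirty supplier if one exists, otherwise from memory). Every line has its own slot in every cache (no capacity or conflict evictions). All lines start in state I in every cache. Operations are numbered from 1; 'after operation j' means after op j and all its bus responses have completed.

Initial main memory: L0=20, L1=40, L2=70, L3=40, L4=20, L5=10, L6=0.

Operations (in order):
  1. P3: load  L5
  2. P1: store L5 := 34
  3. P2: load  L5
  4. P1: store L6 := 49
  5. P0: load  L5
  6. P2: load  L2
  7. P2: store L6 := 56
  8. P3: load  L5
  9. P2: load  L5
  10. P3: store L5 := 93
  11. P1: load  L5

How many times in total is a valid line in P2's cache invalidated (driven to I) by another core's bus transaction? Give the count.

invalidations = 1

[1] P3: load  L5 | P0:I, P1:I, P2:I, P3:S(10) | bus: BusRd
[2] P1: store L5 := 34 | P0:I, P1:M(34), P2:I, P3:I | bus: BusRdX
[3] P2: load  L5 | P0:I, P1:S(34), P2:S(34), P3:I | bus: BusRd,Flush
[4] P1: store L6 := 49 | P0:I, P1:M(49), P2:I, P3:I | bus: BusRdX
[5] P0: load  L5 | P0:S(34), P1:S(34), P2:S(34), P3:I | bus: BusRd
[6] P2: load  L2 | P0:I, P1:I, P2:S(70), P3:I | bus: BusRd
[7] P2: store L6 := 56 | P0:I, P1:I, P2:M(56), P3:I | bus: BusRdX,Flush
[8] P3: load  L5 | P0:S(34), P1:S(34), P2:S(34), P3:S(34) | bus: BusRd
[9] P2: load  L5 | P0:S(34), P1:S(34), P2:S(34), P3:S(34) | bus: none
[10] P3: store L5 := 93 | P0:I, P1:I, P2:I, P3:M(93) | bus: BusRdX
[11] P1: load  L5 | P0:I, P1:S(93), P2:I, P3:S(93) | bus: BusRd,Flush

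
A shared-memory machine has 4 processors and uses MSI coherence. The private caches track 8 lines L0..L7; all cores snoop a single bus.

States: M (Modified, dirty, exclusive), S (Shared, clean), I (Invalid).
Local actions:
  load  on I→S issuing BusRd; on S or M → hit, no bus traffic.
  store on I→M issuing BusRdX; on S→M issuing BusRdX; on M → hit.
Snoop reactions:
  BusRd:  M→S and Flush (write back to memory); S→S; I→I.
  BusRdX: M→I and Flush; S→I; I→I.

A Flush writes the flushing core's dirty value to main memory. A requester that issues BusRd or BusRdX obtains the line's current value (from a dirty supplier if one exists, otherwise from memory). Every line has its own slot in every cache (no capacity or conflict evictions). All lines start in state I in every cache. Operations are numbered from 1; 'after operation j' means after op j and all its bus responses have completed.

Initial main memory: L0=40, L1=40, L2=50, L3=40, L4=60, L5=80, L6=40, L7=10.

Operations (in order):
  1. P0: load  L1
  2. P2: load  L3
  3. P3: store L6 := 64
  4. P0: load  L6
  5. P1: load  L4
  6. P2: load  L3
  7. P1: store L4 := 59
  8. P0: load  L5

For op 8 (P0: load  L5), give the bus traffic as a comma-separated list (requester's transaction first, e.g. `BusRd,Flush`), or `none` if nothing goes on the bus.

1. P0: load  L1  bus=[BusRd]  L1: P0=S P1=I P2=I P3=I  mem[L1]=40
2. P2: load  L3  bus=[BusRd]  L3: P0=I P1=I P2=S P3=I  mem[L3]=40
3. P3: store L6 := 64  bus=[BusRdX]  L6: P0=I P1=I P2=I P3=M  mem[L6]=40
4. P0: load  L6  bus=[BusRd,Flush]  L6: P0=S P1=I P2=I P3=S  mem[L6]=64
5. P1: load  L4  bus=[BusRd]  L4: P0=I P1=S P2=I P3=I  mem[L4]=60
6. P2: load  L3  bus=[-]  L3: P0=I P1=I P2=S P3=I  mem[L3]=40
7. P1: store L4 := 59  bus=[BusRdX]  L4: P0=I P1=M P2=I P3=I  mem[L4]=60
8. P0: load  L5  bus=[BusRd]  L5: P0=S P1=I P2=I P3=I  mem[L5]=80

bus = BusRd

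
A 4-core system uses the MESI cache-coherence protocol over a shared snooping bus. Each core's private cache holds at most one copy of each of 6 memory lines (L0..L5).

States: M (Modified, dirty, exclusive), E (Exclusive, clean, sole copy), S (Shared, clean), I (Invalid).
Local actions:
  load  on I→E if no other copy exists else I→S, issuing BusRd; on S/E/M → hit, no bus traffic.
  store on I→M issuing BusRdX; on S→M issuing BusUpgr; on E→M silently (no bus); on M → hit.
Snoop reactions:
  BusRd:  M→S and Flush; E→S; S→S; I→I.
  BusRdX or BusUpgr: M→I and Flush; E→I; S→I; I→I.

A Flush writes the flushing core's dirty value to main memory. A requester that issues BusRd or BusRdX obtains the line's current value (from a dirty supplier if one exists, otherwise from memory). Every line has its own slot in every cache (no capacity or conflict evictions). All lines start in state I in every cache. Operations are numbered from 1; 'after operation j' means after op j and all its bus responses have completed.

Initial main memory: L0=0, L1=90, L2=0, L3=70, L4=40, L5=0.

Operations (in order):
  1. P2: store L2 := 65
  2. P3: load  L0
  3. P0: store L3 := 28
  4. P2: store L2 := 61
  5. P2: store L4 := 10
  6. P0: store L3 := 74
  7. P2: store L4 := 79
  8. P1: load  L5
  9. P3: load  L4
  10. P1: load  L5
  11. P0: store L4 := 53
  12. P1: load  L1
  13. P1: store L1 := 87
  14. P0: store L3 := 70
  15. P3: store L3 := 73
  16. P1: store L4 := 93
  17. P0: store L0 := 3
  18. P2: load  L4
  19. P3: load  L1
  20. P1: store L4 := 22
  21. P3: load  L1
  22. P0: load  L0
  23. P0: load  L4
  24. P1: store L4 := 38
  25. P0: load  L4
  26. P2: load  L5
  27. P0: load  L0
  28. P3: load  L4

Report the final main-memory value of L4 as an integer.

memory[L4] = 38

1. P2: store L2 := 65  bus=[BusRdX]  L2: P0=I P1=I P2=M P3=I  mem[L2]=0
2. P3: load  L0  bus=[BusRd]  L0: P0=I P1=I P2=I P3=E  mem[L0]=0
3. P0: store L3 := 28  bus=[BusRdX]  L3: P0=M P1=I P2=I P3=I  mem[L3]=70
4. P2: store L2 := 61  bus=[-]  L2: P0=I P1=I P2=M P3=I  mem[L2]=0
5. P2: store L4 := 10  bus=[BusRdX]  L4: P0=I P1=I P2=M P3=I  mem[L4]=40
6. P0: store L3 := 74  bus=[-]  L3: P0=M P1=I P2=I P3=I  mem[L3]=70
7. P2: store L4 := 79  bus=[-]  L4: P0=I P1=I P2=M P3=I  mem[L4]=40
8. P1: load  L5  bus=[BusRd]  L5: P0=I P1=E P2=I P3=I  mem[L5]=0
9. P3: load  L4  bus=[BusRd,Flush]  L4: P0=I P1=I P2=S P3=S  mem[L4]=79
10. P1: load  L5  bus=[-]  L5: P0=I P1=E P2=I P3=I  mem[L5]=0
11. P0: store L4 := 53  bus=[BusRdX]  L4: P0=M P1=I P2=I P3=I  mem[L4]=79
12. P1: load  L1  bus=[BusRd]  L1: P0=I P1=E P2=I P3=I  mem[L1]=90
13. P1: store L1 := 87  bus=[-]  L1: P0=I P1=M P2=I P3=I  mem[L1]=90
14. P0: store L3 := 70  bus=[-]  L3: P0=M P1=I P2=I P3=I  mem[L3]=70
15. P3: store L3 := 73  bus=[BusRdX,Flush]  L3: P0=I P1=I P2=I P3=M  mem[L3]=70
16. P1: store L4 := 93  bus=[BusRdX,Flush]  L4: P0=I P1=M P2=I P3=I  mem[L4]=53
17. P0: store L0 := 3  bus=[BusRdX]  L0: P0=M P1=I P2=I P3=I  mem[L0]=0
18. P2: load  L4  bus=[BusRd,Flush]  L4: P0=I P1=S P2=S P3=I  mem[L4]=93
19. P3: load  L1  bus=[BusRd,Flush]  L1: P0=I P1=S P2=I P3=S  mem[L1]=87
20. P1: store L4 := 22  bus=[BusUpgr]  L4: P0=I P1=M P2=I P3=I  mem[L4]=93
21. P3: load  L1  bus=[-]  L1: P0=I P1=S P2=I P3=S  mem[L1]=87
22. P0: load  L0  bus=[-]  L0: P0=M P1=I P2=I P3=I  mem[L0]=0
23. P0: load  L4  bus=[BusRd,Flush]  L4: P0=S P1=S P2=I P3=I  mem[L4]=22
24. P1: store L4 := 38  bus=[BusUpgr]  L4: P0=I P1=M P2=I P3=I  mem[L4]=22
25. P0: load  L4  bus=[BusRd,Flush]  L4: P0=S P1=S P2=I P3=I  mem[L4]=38
26. P2: load  L5  bus=[BusRd]  L5: P0=I P1=S P2=S P3=I  mem[L5]=0
27. P0: load  L0  bus=[-]  L0: P0=M P1=I P2=I P3=I  mem[L0]=0
28. P3: load  L4  bus=[BusRd]  L4: P0=S P1=S P2=I P3=S  mem[L4]=38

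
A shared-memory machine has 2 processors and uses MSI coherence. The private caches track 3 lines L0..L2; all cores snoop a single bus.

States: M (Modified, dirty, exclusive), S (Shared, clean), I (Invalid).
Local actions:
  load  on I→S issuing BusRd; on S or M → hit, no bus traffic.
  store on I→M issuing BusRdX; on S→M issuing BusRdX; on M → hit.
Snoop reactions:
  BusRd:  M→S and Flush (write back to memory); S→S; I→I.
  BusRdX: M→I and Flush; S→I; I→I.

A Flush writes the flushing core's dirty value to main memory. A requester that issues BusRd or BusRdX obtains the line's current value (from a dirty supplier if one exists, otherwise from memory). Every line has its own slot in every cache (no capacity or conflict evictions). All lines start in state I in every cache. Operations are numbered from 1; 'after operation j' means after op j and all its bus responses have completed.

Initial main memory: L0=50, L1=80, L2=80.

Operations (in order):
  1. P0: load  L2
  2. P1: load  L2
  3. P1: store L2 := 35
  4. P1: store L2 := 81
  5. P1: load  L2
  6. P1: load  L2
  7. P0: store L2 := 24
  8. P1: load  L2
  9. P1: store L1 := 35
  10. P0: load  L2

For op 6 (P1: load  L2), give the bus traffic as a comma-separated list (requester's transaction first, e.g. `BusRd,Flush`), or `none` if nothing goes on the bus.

[1] P0: load  L2 | P0:S(80), P1:I | bus: BusRd
[2] P1: load  L2 | P0:S(80), P1:S(80) | bus: BusRd
[3] P1: store L2 := 35 | P0:I, P1:M(35) | bus: BusRdX
[4] P1: store L2 := 81 | P0:I, P1:M(81) | bus: none
[5] P1: load  L2 | P0:I, P1:M(81) | bus: none
[6] P1: load  L2 | P0:I, P1:M(81) | bus: none
[7] P0: store L2 := 24 | P0:M(24), P1:I | bus: BusRdX,Flush
[8] P1: load  L2 | P0:S(24), P1:S(24) | bus: BusRd,Flush
[9] P1: store L1 := 35 | P0:I, P1:M(35) | bus: BusRdX
[10] P0: load  L2 | P0:S(24), P1:S(24) | bus: none

bus = none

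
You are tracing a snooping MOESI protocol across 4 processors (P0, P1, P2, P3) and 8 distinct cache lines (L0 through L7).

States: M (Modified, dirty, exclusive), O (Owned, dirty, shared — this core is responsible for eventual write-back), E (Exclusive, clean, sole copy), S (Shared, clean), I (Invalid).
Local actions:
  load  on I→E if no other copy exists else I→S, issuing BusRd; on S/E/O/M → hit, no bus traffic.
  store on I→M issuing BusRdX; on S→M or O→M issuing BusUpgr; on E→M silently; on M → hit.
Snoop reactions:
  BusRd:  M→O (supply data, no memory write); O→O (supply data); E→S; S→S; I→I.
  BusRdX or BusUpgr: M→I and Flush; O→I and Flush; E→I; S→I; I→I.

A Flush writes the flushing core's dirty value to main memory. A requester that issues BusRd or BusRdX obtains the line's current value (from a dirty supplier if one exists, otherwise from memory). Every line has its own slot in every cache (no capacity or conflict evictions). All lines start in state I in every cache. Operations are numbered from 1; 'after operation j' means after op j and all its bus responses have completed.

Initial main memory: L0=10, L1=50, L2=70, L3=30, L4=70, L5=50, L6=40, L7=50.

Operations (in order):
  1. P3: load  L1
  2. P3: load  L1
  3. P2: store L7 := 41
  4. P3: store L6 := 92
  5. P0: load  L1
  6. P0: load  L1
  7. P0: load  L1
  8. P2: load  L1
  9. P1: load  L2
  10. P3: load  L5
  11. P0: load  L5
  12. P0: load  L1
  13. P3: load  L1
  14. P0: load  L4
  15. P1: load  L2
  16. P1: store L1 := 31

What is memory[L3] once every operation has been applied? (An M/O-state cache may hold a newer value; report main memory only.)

  op1 P3: load  L1 → I/I/I/E on L1; bus BusRd; mem=50
  op2 P3: load  L1 → I/I/I/E on L1; bus (none); mem=50
  op3 P2: store L7 := 41 → I/I/M/I on L7; bus BusRdX; mem=50
  op4 P3: store L6 := 92 → I/I/I/M on L6; bus BusRdX; mem=40
  op5 P0: load  L1 → S/I/I/S on L1; bus BusRd; mem=50
  op6 P0: load  L1 → S/I/I/S on L1; bus (none); mem=50
  op7 P0: load  L1 → S/I/I/S on L1; bus (none); mem=50
  op8 P2: load  L1 → S/I/S/S on L1; bus BusRd; mem=50
  op9 P1: load  L2 → I/E/I/I on L2; bus BusRd; mem=70
  op10 P3: load  L5 → I/I/I/E on L5; bus BusRd; mem=50
  op11 P0: load  L5 → S/I/I/S on L5; bus BusRd; mem=50
  op12 P0: load  L1 → S/I/S/S on L1; bus (none); mem=50
  op13 P3: load  L1 → S/I/S/S on L1; bus (none); mem=50
  op14 P0: load  L4 → E/I/I/I on L4; bus BusRd; mem=70
  op15 P1: load  L2 → I/E/I/I on L2; bus (none); mem=70
  op16 P1: store L1 := 31 → I/M/I/I on L1; bus BusRdX; mem=50

memory[L3] = 30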